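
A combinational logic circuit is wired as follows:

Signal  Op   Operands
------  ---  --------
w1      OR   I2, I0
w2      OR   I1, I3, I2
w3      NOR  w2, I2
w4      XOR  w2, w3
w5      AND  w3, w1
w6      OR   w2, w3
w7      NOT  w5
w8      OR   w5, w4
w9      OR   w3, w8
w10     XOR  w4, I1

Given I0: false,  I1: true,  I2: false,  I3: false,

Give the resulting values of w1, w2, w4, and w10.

w1 = false, w2 = true, w4 = true, w10 = false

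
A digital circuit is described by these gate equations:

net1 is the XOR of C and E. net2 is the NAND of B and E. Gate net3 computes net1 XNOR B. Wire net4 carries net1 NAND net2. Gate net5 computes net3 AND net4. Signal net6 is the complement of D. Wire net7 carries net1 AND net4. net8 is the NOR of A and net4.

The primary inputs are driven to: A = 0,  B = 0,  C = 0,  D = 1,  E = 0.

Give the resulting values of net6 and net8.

net1 = C XOR E = 0 XOR 0 = 0
net2 = B NAND E = 0 NAND 0 = 1
net4 = net1 NAND net2 = 0 NAND 1 = 1
net6 = NOT D = NOT 1 = 0
net8 = A NOR net4 = 0 NOR 1 = 0

net6 = 0; net8 = 0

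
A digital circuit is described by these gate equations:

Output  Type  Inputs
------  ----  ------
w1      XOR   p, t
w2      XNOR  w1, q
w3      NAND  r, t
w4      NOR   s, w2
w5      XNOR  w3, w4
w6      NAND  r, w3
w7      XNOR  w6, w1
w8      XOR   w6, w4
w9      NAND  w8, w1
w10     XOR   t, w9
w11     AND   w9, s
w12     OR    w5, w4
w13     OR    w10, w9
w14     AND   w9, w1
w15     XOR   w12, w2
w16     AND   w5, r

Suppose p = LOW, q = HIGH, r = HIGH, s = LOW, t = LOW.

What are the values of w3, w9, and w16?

w3 = HIGH  w9 = HIGH  w16 = HIGH

w1 = p XOR t = LOW XOR LOW = LOW
w2 = w1 XNOR q = LOW XNOR HIGH = LOW
w3 = r NAND t = HIGH NAND LOW = HIGH
w4 = s NOR w2 = LOW NOR LOW = HIGH
w5 = w3 XNOR w4 = HIGH XNOR HIGH = HIGH
w6 = r NAND w3 = HIGH NAND HIGH = LOW
w8 = w6 XOR w4 = LOW XOR HIGH = HIGH
w9 = w8 NAND w1 = HIGH NAND LOW = HIGH
w16 = w5 AND r = HIGH AND HIGH = HIGH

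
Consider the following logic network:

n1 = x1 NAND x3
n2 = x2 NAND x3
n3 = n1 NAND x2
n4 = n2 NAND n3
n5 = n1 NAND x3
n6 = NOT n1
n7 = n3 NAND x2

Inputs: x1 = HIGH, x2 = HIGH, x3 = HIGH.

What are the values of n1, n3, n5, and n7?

n1 = LOW, n3 = HIGH, n5 = HIGH, n7 = LOW

n1 = x1 NAND x3 = HIGH NAND HIGH = LOW
n3 = n1 NAND x2 = LOW NAND HIGH = HIGH
n5 = n1 NAND x3 = LOW NAND HIGH = HIGH
n7 = n3 NAND x2 = HIGH NAND HIGH = LOW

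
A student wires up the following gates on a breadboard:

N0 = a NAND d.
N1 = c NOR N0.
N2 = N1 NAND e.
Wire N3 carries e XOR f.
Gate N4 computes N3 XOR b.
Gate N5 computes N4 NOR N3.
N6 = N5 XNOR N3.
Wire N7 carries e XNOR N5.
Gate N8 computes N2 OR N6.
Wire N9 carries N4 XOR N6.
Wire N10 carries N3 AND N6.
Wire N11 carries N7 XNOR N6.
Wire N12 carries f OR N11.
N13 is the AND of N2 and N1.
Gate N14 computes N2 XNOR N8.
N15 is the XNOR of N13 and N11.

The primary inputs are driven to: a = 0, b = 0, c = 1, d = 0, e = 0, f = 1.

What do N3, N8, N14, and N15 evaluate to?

N3 = 1, N8 = 1, N14 = 1, N15 = 1

N0 = a NAND d = 0 NAND 0 = 1
N1 = c NOR N0 = 1 NOR 1 = 0
N2 = N1 NAND e = 0 NAND 0 = 1
N3 = e XOR f = 0 XOR 1 = 1
N4 = N3 XOR b = 1 XOR 0 = 1
N5 = N4 NOR N3 = 1 NOR 1 = 0
N6 = N5 XNOR N3 = 0 XNOR 1 = 0
N7 = e XNOR N5 = 0 XNOR 0 = 1
N8 = N2 OR N6 = 1 OR 0 = 1
N11 = N7 XNOR N6 = 1 XNOR 0 = 0
N13 = N2 AND N1 = 1 AND 0 = 0
N14 = N2 XNOR N8 = 1 XNOR 1 = 1
N15 = N13 XNOR N11 = 0 XNOR 0 = 1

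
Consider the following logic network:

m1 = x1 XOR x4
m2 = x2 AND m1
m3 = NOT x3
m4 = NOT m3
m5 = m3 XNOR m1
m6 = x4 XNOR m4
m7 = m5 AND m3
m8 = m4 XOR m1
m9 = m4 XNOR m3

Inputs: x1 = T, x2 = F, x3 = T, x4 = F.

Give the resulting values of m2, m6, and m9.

m1 = x1 XOR x4 = T XOR F = T
m2 = x2 AND m1 = F AND T = F
m3 = NOT x3 = NOT T = F
m4 = NOT m3 = NOT F = T
m6 = x4 XNOR m4 = F XNOR T = F
m9 = m4 XNOR m3 = T XNOR F = F

m2 = F  m6 = F  m9 = F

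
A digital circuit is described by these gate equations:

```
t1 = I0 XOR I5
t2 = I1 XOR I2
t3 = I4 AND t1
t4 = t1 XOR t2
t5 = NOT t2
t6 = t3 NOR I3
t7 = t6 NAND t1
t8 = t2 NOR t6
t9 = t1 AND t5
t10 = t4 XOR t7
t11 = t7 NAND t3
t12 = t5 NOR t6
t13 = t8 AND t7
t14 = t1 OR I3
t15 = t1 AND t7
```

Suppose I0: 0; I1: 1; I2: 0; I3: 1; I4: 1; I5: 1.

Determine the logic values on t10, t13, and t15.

t10 = 1  t13 = 0  t15 = 1

t1 = I0 XOR I5 = 0 XOR 1 = 1
t2 = I1 XOR I2 = 1 XOR 0 = 1
t3 = I4 AND t1 = 1 AND 1 = 1
t4 = t1 XOR t2 = 1 XOR 1 = 0
t6 = t3 NOR I3 = 1 NOR 1 = 0
t7 = t6 NAND t1 = 0 NAND 1 = 1
t8 = t2 NOR t6 = 1 NOR 0 = 0
t10 = t4 XOR t7 = 0 XOR 1 = 1
t13 = t8 AND t7 = 0 AND 1 = 0
t15 = t1 AND t7 = 1 AND 1 = 1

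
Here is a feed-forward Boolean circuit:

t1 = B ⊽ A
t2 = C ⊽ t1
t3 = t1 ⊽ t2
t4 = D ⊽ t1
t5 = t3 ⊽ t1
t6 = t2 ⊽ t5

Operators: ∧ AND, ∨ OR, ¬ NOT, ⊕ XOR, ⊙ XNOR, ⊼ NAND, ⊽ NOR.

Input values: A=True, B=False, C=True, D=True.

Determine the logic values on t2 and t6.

t2 = False, t6 = True

t1 = B NOR A = False NOR True = False
t2 = C NOR t1 = True NOR False = False
t3 = t1 NOR t2 = False NOR False = True
t5 = t3 NOR t1 = True NOR False = False
t6 = t2 NOR t5 = False NOR False = True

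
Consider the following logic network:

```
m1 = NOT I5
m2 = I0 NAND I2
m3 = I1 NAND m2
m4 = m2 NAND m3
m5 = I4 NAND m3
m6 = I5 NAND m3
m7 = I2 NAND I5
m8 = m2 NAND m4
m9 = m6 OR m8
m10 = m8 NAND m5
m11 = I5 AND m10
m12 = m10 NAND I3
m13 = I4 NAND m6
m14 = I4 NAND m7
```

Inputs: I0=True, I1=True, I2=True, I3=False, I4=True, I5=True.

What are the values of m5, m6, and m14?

m5 = False, m6 = False, m14 = True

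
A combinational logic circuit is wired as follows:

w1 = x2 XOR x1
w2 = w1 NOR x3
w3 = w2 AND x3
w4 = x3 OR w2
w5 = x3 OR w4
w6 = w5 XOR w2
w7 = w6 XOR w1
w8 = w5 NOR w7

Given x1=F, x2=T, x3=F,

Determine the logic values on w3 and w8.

w1 = x2 XOR x1 = T XOR F = T
w2 = w1 NOR x3 = T NOR F = F
w3 = w2 AND x3 = F AND F = F
w4 = x3 OR w2 = F OR F = F
w5 = x3 OR w4 = F OR F = F
w6 = w5 XOR w2 = F XOR F = F
w7 = w6 XOR w1 = F XOR T = T
w8 = w5 NOR w7 = F NOR T = F

w3 = F, w8 = F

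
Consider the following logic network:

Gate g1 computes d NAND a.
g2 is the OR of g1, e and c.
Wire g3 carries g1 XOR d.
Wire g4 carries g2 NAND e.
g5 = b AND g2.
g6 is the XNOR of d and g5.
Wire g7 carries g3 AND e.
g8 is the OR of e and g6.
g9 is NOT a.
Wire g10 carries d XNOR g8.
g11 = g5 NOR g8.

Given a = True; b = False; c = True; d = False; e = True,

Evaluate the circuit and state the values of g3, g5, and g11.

g1 = d NAND a = False NAND True = True
g2 = g1 OR e OR c = True OR True OR True = True
g3 = g1 XOR d = True XOR False = True
g5 = b AND g2 = False AND True = False
g6 = d XNOR g5 = False XNOR False = True
g8 = e OR g6 = True OR True = True
g11 = g5 NOR g8 = False NOR True = False

g3 = True, g5 = False, g11 = False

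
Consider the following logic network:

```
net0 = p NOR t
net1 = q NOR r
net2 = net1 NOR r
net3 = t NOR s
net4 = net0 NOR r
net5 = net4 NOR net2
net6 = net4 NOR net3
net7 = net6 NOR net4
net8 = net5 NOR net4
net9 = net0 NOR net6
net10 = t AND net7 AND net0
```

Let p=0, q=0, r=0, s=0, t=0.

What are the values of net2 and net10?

net2 = 0, net10 = 0

net0 = p NOR t = 0 NOR 0 = 1
net1 = q NOR r = 0 NOR 0 = 1
net2 = net1 NOR r = 1 NOR 0 = 0
net3 = t NOR s = 0 NOR 0 = 1
net4 = net0 NOR r = 1 NOR 0 = 0
net6 = net4 NOR net3 = 0 NOR 1 = 0
net7 = net6 NOR net4 = 0 NOR 0 = 1
net10 = t AND net7 AND net0 = 0 AND 1 AND 1 = 0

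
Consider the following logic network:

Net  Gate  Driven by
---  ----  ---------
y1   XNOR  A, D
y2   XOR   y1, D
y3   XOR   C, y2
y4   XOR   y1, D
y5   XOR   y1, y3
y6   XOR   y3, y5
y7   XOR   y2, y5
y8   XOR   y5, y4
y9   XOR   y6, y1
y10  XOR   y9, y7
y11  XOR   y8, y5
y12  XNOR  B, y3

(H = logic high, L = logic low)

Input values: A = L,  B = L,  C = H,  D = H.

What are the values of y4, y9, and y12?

y4 = H, y9 = L, y12 = H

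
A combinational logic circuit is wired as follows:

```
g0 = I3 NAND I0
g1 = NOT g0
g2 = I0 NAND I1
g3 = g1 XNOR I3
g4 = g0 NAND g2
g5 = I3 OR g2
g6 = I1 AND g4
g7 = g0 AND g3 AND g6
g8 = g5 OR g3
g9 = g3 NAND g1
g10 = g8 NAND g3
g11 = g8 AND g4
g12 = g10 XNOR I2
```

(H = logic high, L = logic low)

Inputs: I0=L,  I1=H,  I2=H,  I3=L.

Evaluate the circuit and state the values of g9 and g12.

g0 = I3 NAND I0 = L NAND L = H
g1 = NOT g0 = NOT H = L
g2 = I0 NAND I1 = L NAND H = H
g3 = g1 XNOR I3 = L XNOR L = H
g5 = I3 OR g2 = L OR H = H
g8 = g5 OR g3 = H OR H = H
g9 = g3 NAND g1 = H NAND L = H
g10 = g8 NAND g3 = H NAND H = L
g12 = g10 XNOR I2 = L XNOR H = L

g9 = H; g12 = L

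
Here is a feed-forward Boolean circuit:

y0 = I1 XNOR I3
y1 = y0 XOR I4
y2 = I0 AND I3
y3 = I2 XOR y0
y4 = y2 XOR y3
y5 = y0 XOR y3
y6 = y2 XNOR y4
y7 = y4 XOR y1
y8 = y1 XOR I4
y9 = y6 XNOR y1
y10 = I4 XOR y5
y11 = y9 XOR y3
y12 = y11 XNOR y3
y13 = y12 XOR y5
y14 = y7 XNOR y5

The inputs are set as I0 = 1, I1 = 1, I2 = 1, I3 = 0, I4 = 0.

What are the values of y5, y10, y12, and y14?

y0 = I1 XNOR I3 = 1 XNOR 0 = 0
y1 = y0 XOR I4 = 0 XOR 0 = 0
y2 = I0 AND I3 = 1 AND 0 = 0
y3 = I2 XOR y0 = 1 XOR 0 = 1
y4 = y2 XOR y3 = 0 XOR 1 = 1
y5 = y0 XOR y3 = 0 XOR 1 = 1
y6 = y2 XNOR y4 = 0 XNOR 1 = 0
y7 = y4 XOR y1 = 1 XOR 0 = 1
y9 = y6 XNOR y1 = 0 XNOR 0 = 1
y10 = I4 XOR y5 = 0 XOR 1 = 1
y11 = y9 XOR y3 = 1 XOR 1 = 0
y12 = y11 XNOR y3 = 0 XNOR 1 = 0
y14 = y7 XNOR y5 = 1 XNOR 1 = 1

y5 = 1, y10 = 1, y12 = 0, y14 = 1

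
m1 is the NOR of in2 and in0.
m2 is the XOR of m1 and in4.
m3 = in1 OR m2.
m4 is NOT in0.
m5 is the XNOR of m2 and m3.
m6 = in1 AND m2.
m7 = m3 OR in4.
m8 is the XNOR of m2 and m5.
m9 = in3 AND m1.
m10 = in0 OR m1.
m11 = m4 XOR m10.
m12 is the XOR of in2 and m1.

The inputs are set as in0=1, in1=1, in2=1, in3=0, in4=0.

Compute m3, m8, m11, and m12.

m3 = 1, m8 = 1, m11 = 1, m12 = 1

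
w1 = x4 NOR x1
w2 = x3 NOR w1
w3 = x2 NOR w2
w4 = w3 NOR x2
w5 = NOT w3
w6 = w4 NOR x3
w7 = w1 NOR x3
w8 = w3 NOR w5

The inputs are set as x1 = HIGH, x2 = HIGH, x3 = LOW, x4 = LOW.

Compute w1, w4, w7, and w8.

w1 = LOW; w4 = LOW; w7 = HIGH; w8 = LOW

w1 = x4 NOR x1 = LOW NOR HIGH = LOW
w2 = x3 NOR w1 = LOW NOR LOW = HIGH
w3 = x2 NOR w2 = HIGH NOR HIGH = LOW
w4 = w3 NOR x2 = LOW NOR HIGH = LOW
w5 = NOT w3 = NOT LOW = HIGH
w7 = w1 NOR x3 = LOW NOR LOW = HIGH
w8 = w3 NOR w5 = LOW NOR HIGH = LOW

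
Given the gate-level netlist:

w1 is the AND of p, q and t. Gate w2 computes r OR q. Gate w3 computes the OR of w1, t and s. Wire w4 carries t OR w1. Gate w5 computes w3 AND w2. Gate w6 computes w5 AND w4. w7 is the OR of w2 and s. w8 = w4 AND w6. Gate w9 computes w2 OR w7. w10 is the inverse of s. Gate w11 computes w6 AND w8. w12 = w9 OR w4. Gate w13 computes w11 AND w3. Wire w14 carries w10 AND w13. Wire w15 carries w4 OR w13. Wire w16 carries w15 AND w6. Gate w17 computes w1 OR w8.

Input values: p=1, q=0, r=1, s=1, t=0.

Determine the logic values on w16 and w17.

w16 = 0, w17 = 0

w1 = p AND q AND t = 1 AND 0 AND 0 = 0
w2 = r OR q = 1 OR 0 = 1
w3 = w1 OR t OR s = 0 OR 0 OR 1 = 1
w4 = t OR w1 = 0 OR 0 = 0
w5 = w3 AND w2 = 1 AND 1 = 1
w6 = w5 AND w4 = 1 AND 0 = 0
w8 = w4 AND w6 = 0 AND 0 = 0
w11 = w6 AND w8 = 0 AND 0 = 0
w13 = w11 AND w3 = 0 AND 1 = 0
w15 = w4 OR w13 = 0 OR 0 = 0
w16 = w15 AND w6 = 0 AND 0 = 0
w17 = w1 OR w8 = 0 OR 0 = 0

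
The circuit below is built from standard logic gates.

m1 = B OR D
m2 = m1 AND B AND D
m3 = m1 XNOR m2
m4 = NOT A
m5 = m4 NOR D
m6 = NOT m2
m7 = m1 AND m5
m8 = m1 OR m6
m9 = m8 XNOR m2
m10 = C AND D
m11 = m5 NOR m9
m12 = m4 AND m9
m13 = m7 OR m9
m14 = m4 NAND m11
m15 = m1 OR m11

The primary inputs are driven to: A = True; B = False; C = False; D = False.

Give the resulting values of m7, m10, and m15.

m7 = False  m10 = False  m15 = False

m1 = B OR D = False OR False = False
m2 = m1 AND B AND D = False AND False AND False = False
m4 = NOT A = NOT True = False
m5 = m4 NOR D = False NOR False = True
m6 = NOT m2 = NOT False = True
m7 = m1 AND m5 = False AND True = False
m8 = m1 OR m6 = False OR True = True
m9 = m8 XNOR m2 = True XNOR False = False
m10 = C AND D = False AND False = False
m11 = m5 NOR m9 = True NOR False = False
m15 = m1 OR m11 = False OR False = False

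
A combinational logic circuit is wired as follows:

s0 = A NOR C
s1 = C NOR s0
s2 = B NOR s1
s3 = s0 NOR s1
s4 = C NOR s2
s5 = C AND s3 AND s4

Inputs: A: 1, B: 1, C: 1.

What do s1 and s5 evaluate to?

s1 = 0, s5 = 0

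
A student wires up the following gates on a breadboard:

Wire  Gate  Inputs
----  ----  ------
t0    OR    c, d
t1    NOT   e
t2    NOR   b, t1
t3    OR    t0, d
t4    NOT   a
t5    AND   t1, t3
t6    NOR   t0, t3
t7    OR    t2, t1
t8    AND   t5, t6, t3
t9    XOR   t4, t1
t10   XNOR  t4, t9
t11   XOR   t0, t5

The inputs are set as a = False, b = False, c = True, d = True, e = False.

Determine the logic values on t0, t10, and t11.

t0 = True; t10 = False; t11 = False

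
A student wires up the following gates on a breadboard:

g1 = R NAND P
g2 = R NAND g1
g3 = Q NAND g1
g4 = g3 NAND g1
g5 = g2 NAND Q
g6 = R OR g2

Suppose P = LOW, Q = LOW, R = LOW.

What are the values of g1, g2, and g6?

g1 = R NAND P = LOW NAND LOW = HIGH
g2 = R NAND g1 = LOW NAND HIGH = HIGH
g6 = R OR g2 = LOW OR HIGH = HIGH

g1 = HIGH, g2 = HIGH, g6 = HIGH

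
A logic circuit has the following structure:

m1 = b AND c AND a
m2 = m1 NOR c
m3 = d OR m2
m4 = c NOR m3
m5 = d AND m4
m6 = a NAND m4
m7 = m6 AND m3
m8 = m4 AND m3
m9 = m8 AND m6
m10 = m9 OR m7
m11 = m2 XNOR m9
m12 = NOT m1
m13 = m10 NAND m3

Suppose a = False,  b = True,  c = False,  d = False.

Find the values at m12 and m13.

m1 = b AND c AND a = True AND False AND False = False
m2 = m1 NOR c = False NOR False = True
m3 = d OR m2 = False OR True = True
m4 = c NOR m3 = False NOR True = False
m6 = a NAND m4 = False NAND False = True
m7 = m6 AND m3 = True AND True = True
m8 = m4 AND m3 = False AND True = False
m9 = m8 AND m6 = False AND True = False
m10 = m9 OR m7 = False OR True = True
m12 = NOT m1 = NOT False = True
m13 = m10 NAND m3 = True NAND True = False

m12 = True, m13 = False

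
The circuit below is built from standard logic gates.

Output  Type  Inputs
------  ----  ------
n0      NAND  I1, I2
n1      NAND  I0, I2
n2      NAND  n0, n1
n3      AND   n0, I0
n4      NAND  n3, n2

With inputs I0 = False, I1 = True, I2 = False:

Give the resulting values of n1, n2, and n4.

n1 = True, n2 = False, n4 = True

n0 = I1 NAND I2 = True NAND False = True
n1 = I0 NAND I2 = False NAND False = True
n2 = n0 NAND n1 = True NAND True = False
n3 = n0 AND I0 = True AND False = False
n4 = n3 NAND n2 = False NAND False = True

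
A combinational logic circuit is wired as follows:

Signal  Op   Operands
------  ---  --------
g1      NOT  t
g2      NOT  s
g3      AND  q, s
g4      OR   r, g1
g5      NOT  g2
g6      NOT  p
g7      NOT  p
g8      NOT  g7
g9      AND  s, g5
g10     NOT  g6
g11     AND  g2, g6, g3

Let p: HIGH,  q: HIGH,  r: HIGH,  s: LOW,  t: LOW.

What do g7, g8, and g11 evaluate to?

g7 = LOW, g8 = HIGH, g11 = LOW

g2 = NOT s = NOT LOW = HIGH
g3 = q AND s = HIGH AND LOW = LOW
g6 = NOT p = NOT HIGH = LOW
g7 = NOT p = NOT HIGH = LOW
g8 = NOT g7 = NOT LOW = HIGH
g11 = g2 AND g6 AND g3 = HIGH AND LOW AND LOW = LOW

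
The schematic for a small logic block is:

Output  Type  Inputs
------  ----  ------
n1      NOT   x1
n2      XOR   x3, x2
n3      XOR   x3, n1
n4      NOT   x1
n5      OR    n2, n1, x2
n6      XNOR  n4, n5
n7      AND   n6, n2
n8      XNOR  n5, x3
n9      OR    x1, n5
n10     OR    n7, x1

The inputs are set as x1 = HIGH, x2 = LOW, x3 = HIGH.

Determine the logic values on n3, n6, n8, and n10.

n3 = HIGH, n6 = LOW, n8 = HIGH, n10 = HIGH

n1 = NOT x1 = NOT HIGH = LOW
n2 = x3 XOR x2 = HIGH XOR LOW = HIGH
n3 = x3 XOR n1 = HIGH XOR LOW = HIGH
n4 = NOT x1 = NOT HIGH = LOW
n5 = n2 OR n1 OR x2 = HIGH OR LOW OR LOW = HIGH
n6 = n4 XNOR n5 = LOW XNOR HIGH = LOW
n7 = n6 AND n2 = LOW AND HIGH = LOW
n8 = n5 XNOR x3 = HIGH XNOR HIGH = HIGH
n10 = n7 OR x1 = LOW OR HIGH = HIGH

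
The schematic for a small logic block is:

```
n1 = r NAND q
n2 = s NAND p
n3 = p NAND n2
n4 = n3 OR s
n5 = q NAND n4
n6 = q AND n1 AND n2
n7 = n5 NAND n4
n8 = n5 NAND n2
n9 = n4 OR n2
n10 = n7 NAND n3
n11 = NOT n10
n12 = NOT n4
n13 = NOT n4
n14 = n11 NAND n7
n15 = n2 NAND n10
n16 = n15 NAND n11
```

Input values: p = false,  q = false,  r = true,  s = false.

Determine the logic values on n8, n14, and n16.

n8 = false; n14 = true; n16 = true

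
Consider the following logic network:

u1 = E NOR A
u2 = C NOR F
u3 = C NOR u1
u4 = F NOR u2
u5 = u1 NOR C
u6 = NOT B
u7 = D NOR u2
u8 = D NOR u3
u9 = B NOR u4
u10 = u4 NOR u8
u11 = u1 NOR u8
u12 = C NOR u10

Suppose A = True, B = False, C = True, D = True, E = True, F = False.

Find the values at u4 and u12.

u4 = True, u12 = False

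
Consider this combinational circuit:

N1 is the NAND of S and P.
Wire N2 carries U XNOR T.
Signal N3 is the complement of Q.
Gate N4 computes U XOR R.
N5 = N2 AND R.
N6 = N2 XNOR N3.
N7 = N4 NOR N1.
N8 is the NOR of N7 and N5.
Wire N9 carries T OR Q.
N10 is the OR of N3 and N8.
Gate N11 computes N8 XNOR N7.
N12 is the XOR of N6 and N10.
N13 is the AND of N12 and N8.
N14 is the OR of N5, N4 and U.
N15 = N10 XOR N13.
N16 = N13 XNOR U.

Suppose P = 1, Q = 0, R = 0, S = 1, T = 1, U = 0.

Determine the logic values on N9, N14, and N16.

N9 = 1; N14 = 0; N16 = 1

N1 = S NAND P = 1 NAND 1 = 0
N2 = U XNOR T = 0 XNOR 1 = 0
N3 = NOT Q = NOT 0 = 1
N4 = U XOR R = 0 XOR 0 = 0
N5 = N2 AND R = 0 AND 0 = 0
N6 = N2 XNOR N3 = 0 XNOR 1 = 0
N7 = N4 NOR N1 = 0 NOR 0 = 1
N8 = N7 NOR N5 = 1 NOR 0 = 0
N9 = T OR Q = 1 OR 0 = 1
N10 = N3 OR N8 = 1 OR 0 = 1
N12 = N6 XOR N10 = 0 XOR 1 = 1
N13 = N12 AND N8 = 1 AND 0 = 0
N14 = N5 OR N4 OR U = 0 OR 0 OR 0 = 0
N16 = N13 XNOR U = 0 XNOR 0 = 1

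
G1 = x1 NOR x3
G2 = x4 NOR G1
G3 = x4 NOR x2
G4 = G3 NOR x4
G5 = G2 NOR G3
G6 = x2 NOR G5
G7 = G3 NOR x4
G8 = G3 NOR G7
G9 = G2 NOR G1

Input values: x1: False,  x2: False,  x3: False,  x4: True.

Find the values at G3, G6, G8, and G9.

G3 = False; G6 = False; G8 = True; G9 = False

G1 = x1 NOR x3 = False NOR False = True
G2 = x4 NOR G1 = True NOR True = False
G3 = x4 NOR x2 = True NOR False = False
G5 = G2 NOR G3 = False NOR False = True
G6 = x2 NOR G5 = False NOR True = False
G7 = G3 NOR x4 = False NOR True = False
G8 = G3 NOR G7 = False NOR False = True
G9 = G2 NOR G1 = False NOR True = False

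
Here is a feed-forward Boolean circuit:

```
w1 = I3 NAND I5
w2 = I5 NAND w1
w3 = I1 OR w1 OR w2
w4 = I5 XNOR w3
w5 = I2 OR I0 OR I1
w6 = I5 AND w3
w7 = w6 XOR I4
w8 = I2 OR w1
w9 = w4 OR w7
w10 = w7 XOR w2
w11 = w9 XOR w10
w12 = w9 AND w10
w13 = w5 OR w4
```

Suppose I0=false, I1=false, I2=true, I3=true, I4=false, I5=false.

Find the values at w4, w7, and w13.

w1 = I3 NAND I5 = true NAND false = true
w2 = I5 NAND w1 = false NAND true = true
w3 = I1 OR w1 OR w2 = false OR true OR true = true
w4 = I5 XNOR w3 = false XNOR true = false
w5 = I2 OR I0 OR I1 = true OR false OR false = true
w6 = I5 AND w3 = false AND true = false
w7 = w6 XOR I4 = false XOR false = false
w13 = w5 OR w4 = true OR false = true

w4 = false; w7 = false; w13 = true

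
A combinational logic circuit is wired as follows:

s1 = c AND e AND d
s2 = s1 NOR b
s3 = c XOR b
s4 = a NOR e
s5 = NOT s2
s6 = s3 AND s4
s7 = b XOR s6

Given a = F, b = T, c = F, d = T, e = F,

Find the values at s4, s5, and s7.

s4 = T  s5 = T  s7 = F

s1 = c AND e AND d = F AND F AND T = F
s2 = s1 NOR b = F NOR T = F
s3 = c XOR b = F XOR T = T
s4 = a NOR e = F NOR F = T
s5 = NOT s2 = NOT F = T
s6 = s3 AND s4 = T AND T = T
s7 = b XOR s6 = T XOR T = F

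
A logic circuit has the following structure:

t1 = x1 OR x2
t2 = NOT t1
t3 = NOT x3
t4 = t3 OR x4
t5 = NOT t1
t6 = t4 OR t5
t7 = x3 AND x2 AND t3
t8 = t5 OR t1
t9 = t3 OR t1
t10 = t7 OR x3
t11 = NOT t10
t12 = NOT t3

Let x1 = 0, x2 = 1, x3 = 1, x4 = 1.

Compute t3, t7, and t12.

t3 = NOT x3 = NOT 1 = 0
t7 = x3 AND x2 AND t3 = 1 AND 1 AND 0 = 0
t12 = NOT t3 = NOT 0 = 1

t3 = 0, t7 = 0, t12 = 1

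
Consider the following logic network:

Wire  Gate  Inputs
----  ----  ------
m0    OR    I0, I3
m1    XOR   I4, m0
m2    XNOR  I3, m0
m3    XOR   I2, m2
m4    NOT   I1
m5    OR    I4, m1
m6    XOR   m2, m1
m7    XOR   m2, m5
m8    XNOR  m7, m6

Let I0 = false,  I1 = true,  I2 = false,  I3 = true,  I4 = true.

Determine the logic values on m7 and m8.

m7 = false, m8 = false

m0 = I0 OR I3 = false OR true = true
m1 = I4 XOR m0 = true XOR true = false
m2 = I3 XNOR m0 = true XNOR true = true
m5 = I4 OR m1 = true OR false = true
m6 = m2 XOR m1 = true XOR false = true
m7 = m2 XOR m5 = true XOR true = false
m8 = m7 XNOR m6 = false XNOR true = false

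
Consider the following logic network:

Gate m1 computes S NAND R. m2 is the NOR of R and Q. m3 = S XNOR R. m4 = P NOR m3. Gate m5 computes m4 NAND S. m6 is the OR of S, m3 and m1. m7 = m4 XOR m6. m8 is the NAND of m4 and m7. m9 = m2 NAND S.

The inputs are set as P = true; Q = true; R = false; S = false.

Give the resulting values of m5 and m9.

m2 = R NOR Q = false NOR true = false
m3 = S XNOR R = false XNOR false = true
m4 = P NOR m3 = true NOR true = false
m5 = m4 NAND S = false NAND false = true
m9 = m2 NAND S = false NAND false = true

m5 = true, m9 = true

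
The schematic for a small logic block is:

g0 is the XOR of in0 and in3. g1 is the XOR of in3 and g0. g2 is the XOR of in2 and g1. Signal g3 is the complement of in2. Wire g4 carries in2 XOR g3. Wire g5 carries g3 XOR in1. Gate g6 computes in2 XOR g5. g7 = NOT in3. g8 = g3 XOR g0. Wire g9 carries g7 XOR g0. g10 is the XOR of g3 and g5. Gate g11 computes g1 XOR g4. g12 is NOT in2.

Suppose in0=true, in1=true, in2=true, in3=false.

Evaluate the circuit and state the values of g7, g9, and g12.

g0 = in0 XOR in3 = true XOR false = true
g7 = NOT in3 = NOT false = true
g9 = g7 XOR g0 = true XOR true = false
g12 = NOT in2 = NOT true = false

g7 = true  g9 = false  g12 = false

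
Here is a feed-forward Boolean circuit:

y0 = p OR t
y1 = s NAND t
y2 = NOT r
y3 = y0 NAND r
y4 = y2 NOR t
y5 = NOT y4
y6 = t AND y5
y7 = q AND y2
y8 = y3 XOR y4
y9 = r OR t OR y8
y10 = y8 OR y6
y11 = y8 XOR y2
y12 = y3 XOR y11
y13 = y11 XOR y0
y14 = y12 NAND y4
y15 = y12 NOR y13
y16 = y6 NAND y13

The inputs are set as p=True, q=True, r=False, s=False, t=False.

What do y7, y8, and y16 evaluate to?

y0 = p OR t = True OR False = True
y2 = NOT r = NOT False = True
y3 = y0 NAND r = True NAND False = True
y4 = y2 NOR t = True NOR False = False
y5 = NOT y4 = NOT False = True
y6 = t AND y5 = False AND True = False
y7 = q AND y2 = True AND True = True
y8 = y3 XOR y4 = True XOR False = True
y11 = y8 XOR y2 = True XOR True = False
y13 = y11 XOR y0 = False XOR True = True
y16 = y6 NAND y13 = False NAND True = True

y7 = True; y8 = True; y16 = True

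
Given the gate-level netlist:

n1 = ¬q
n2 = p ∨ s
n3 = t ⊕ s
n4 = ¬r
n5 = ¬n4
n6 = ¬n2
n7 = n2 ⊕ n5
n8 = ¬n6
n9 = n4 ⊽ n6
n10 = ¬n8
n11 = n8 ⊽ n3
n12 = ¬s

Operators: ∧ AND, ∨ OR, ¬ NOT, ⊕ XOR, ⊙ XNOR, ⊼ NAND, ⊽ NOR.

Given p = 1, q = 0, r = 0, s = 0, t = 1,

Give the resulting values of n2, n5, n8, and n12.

n2 = p OR s = 1 OR 0 = 1
n4 = NOT r = NOT 0 = 1
n5 = NOT n4 = NOT 1 = 0
n6 = NOT n2 = NOT 1 = 0
n8 = NOT n6 = NOT 0 = 1
n12 = NOT s = NOT 0 = 1

n2 = 1  n5 = 0  n8 = 1  n12 = 1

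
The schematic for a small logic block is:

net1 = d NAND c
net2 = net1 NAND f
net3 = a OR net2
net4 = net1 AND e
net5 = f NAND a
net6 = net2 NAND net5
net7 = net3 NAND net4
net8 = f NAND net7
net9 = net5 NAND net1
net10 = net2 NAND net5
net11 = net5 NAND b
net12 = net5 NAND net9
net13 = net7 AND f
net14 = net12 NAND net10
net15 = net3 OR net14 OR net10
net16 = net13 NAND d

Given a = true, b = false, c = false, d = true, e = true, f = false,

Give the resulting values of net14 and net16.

net1 = d NAND c = true NAND false = true
net2 = net1 NAND f = true NAND false = true
net3 = a OR net2 = true OR true = true
net4 = net1 AND e = true AND true = true
net5 = f NAND a = false NAND true = true
net7 = net3 NAND net4 = true NAND true = false
net9 = net5 NAND net1 = true NAND true = false
net10 = net2 NAND net5 = true NAND true = false
net12 = net5 NAND net9 = true NAND false = true
net13 = net7 AND f = false AND false = false
net14 = net12 NAND net10 = true NAND false = true
net16 = net13 NAND d = false NAND true = true

net14 = true  net16 = true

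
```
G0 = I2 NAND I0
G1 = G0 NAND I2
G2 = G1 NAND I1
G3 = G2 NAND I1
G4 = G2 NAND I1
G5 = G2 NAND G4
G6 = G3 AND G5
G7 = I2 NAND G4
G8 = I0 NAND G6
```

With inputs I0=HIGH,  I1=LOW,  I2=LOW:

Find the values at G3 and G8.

G0 = I2 NAND I0 = LOW NAND HIGH = HIGH
G1 = G0 NAND I2 = HIGH NAND LOW = HIGH
G2 = G1 NAND I1 = HIGH NAND LOW = HIGH
G3 = G2 NAND I1 = HIGH NAND LOW = HIGH
G4 = G2 NAND I1 = HIGH NAND LOW = HIGH
G5 = G2 NAND G4 = HIGH NAND HIGH = LOW
G6 = G3 AND G5 = HIGH AND LOW = LOW
G8 = I0 NAND G6 = HIGH NAND LOW = HIGH

G3 = HIGH, G8 = HIGH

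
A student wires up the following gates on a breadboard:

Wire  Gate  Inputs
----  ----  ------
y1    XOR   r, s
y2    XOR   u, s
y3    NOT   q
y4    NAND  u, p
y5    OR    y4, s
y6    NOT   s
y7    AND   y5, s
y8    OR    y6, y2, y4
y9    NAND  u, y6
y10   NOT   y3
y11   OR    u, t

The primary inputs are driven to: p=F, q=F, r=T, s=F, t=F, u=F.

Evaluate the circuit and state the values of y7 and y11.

y7 = F  y11 = F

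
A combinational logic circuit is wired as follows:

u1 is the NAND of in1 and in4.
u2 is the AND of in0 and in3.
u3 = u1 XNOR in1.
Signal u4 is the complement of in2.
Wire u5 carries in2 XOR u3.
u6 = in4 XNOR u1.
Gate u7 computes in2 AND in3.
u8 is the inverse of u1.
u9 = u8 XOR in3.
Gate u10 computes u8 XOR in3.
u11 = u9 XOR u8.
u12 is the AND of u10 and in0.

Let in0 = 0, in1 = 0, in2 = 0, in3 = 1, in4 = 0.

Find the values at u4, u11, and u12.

u1 = in1 NAND in4 = 0 NAND 0 = 1
u4 = NOT in2 = NOT 0 = 1
u8 = NOT u1 = NOT 1 = 0
u9 = u8 XOR in3 = 0 XOR 1 = 1
u10 = u8 XOR in3 = 0 XOR 1 = 1
u11 = u9 XOR u8 = 1 XOR 0 = 1
u12 = u10 AND in0 = 1 AND 0 = 0

u4 = 1  u11 = 1  u12 = 0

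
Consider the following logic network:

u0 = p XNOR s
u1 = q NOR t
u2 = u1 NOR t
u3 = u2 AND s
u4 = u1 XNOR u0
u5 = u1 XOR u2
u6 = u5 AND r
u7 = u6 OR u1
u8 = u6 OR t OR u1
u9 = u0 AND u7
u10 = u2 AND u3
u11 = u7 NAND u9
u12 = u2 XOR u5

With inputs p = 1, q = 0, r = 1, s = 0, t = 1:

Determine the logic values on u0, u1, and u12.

u0 = 0, u1 = 0, u12 = 0

u0 = p XNOR s = 1 XNOR 0 = 0
u1 = q NOR t = 0 NOR 1 = 0
u2 = u1 NOR t = 0 NOR 1 = 0
u5 = u1 XOR u2 = 0 XOR 0 = 0
u12 = u2 XOR u5 = 0 XOR 0 = 0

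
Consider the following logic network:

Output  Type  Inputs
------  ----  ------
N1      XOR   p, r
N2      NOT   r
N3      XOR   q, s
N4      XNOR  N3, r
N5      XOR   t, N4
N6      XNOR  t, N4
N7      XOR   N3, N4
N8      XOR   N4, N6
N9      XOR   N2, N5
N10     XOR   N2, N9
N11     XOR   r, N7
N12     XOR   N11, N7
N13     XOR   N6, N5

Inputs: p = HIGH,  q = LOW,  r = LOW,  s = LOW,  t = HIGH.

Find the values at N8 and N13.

N8 = LOW  N13 = HIGH

N3 = q XOR s = LOW XOR LOW = LOW
N4 = N3 XNOR r = LOW XNOR LOW = HIGH
N5 = t XOR N4 = HIGH XOR HIGH = LOW
N6 = t XNOR N4 = HIGH XNOR HIGH = HIGH
N8 = N4 XOR N6 = HIGH XOR HIGH = LOW
N13 = N6 XOR N5 = HIGH XOR LOW = HIGH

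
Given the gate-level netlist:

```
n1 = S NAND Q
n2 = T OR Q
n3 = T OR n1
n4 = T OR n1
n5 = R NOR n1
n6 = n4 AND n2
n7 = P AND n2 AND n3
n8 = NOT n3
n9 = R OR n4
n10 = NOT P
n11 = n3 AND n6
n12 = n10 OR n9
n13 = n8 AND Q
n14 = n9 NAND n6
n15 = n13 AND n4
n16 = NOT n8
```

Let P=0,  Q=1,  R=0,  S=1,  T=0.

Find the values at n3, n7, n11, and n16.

n1 = S NAND Q = 1 NAND 1 = 0
n2 = T OR Q = 0 OR 1 = 1
n3 = T OR n1 = 0 OR 0 = 0
n4 = T OR n1 = 0 OR 0 = 0
n6 = n4 AND n2 = 0 AND 1 = 0
n7 = P AND n2 AND n3 = 0 AND 1 AND 0 = 0
n8 = NOT n3 = NOT 0 = 1
n11 = n3 AND n6 = 0 AND 0 = 0
n16 = NOT n8 = NOT 1 = 0

n3 = 0, n7 = 0, n11 = 0, n16 = 0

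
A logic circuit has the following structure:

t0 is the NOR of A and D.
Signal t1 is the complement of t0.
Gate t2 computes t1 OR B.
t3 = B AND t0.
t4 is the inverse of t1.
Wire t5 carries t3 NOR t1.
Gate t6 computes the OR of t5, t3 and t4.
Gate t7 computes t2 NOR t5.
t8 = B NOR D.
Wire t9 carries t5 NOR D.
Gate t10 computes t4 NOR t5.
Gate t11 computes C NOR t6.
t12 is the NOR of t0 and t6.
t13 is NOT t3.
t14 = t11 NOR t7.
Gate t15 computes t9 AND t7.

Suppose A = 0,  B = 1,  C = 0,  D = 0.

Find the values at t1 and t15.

t1 = 0, t15 = 0

t0 = A NOR D = 0 NOR 0 = 1
t1 = NOT t0 = NOT 1 = 0
t2 = t1 OR B = 0 OR 1 = 1
t3 = B AND t0 = 1 AND 1 = 1
t5 = t3 NOR t1 = 1 NOR 0 = 0
t7 = t2 NOR t5 = 1 NOR 0 = 0
t9 = t5 NOR D = 0 NOR 0 = 1
t15 = t9 AND t7 = 1 AND 0 = 0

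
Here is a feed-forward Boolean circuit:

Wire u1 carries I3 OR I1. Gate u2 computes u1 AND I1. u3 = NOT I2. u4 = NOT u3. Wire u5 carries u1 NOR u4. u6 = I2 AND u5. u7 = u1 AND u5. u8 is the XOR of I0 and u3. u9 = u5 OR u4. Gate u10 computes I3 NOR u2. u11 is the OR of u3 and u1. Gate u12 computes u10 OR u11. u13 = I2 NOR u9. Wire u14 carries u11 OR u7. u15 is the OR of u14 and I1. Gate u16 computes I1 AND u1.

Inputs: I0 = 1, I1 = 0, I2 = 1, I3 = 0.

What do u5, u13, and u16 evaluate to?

u5 = 0  u13 = 0  u16 = 0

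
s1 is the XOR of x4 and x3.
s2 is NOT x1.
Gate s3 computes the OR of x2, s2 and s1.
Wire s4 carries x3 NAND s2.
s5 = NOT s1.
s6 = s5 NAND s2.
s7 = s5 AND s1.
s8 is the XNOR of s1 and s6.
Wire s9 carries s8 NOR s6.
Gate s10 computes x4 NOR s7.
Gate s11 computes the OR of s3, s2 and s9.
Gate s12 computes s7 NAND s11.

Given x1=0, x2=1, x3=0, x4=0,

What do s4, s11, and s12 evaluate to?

s1 = x4 XOR x3 = 0 XOR 0 = 0
s2 = NOT x1 = NOT 0 = 1
s3 = x2 OR s2 OR s1 = 1 OR 1 OR 0 = 1
s4 = x3 NAND s2 = 0 NAND 1 = 1
s5 = NOT s1 = NOT 0 = 1
s6 = s5 NAND s2 = 1 NAND 1 = 0
s7 = s5 AND s1 = 1 AND 0 = 0
s8 = s1 XNOR s6 = 0 XNOR 0 = 1
s9 = s8 NOR s6 = 1 NOR 0 = 0
s11 = s3 OR s2 OR s9 = 1 OR 1 OR 0 = 1
s12 = s7 NAND s11 = 0 NAND 1 = 1

s4 = 1, s11 = 1, s12 = 1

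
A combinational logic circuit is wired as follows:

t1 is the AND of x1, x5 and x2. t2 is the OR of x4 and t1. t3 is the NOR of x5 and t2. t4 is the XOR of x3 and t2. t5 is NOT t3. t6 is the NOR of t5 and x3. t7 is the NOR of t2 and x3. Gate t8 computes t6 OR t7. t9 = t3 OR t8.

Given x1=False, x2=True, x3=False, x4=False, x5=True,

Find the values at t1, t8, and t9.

t1 = x1 AND x5 AND x2 = False AND True AND True = False
t2 = x4 OR t1 = False OR False = False
t3 = x5 NOR t2 = True NOR False = False
t5 = NOT t3 = NOT False = True
t6 = t5 NOR x3 = True NOR False = False
t7 = t2 NOR x3 = False NOR False = True
t8 = t6 OR t7 = False OR True = True
t9 = t3 OR t8 = False OR True = True

t1 = False  t8 = True  t9 = True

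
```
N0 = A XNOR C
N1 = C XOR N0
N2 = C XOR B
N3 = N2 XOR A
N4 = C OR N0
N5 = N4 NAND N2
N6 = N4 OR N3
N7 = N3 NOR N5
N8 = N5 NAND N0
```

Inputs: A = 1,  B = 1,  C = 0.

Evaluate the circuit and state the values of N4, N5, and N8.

N0 = A XNOR C = 1 XNOR 0 = 0
N2 = C XOR B = 0 XOR 1 = 1
N4 = C OR N0 = 0 OR 0 = 0
N5 = N4 NAND N2 = 0 NAND 1 = 1
N8 = N5 NAND N0 = 1 NAND 0 = 1

N4 = 0  N5 = 1  N8 = 1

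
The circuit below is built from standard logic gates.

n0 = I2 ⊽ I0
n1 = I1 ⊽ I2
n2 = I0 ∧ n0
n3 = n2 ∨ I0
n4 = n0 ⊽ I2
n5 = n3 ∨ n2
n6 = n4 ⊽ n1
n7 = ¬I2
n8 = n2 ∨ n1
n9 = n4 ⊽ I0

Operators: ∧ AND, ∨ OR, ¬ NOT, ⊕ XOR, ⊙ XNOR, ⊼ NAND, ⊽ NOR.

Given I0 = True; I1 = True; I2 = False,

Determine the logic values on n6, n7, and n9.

n0 = I2 NOR I0 = False NOR True = False
n1 = I1 NOR I2 = True NOR False = False
n4 = n0 NOR I2 = False NOR False = True
n6 = n4 NOR n1 = True NOR False = False
n7 = NOT I2 = NOT False = True
n9 = n4 NOR I0 = True NOR True = False

n6 = False, n7 = True, n9 = False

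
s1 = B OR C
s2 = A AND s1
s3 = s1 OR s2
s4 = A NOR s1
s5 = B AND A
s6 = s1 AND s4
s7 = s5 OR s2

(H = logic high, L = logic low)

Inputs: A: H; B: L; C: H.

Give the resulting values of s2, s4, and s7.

s1 = B OR C = L OR H = H
s2 = A AND s1 = H AND H = H
s4 = A NOR s1 = H NOR H = L
s5 = B AND A = L AND H = L
s7 = s5 OR s2 = L OR H = H

s2 = H; s4 = L; s7 = H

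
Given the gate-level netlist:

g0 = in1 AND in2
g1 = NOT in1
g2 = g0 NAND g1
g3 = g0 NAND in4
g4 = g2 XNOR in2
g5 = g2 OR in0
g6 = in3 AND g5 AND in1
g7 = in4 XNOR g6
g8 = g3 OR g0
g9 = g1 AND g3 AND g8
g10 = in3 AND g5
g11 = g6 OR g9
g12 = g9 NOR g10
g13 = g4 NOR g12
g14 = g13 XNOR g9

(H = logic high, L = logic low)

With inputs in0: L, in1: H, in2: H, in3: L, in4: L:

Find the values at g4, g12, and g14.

g4 = H  g12 = H  g14 = H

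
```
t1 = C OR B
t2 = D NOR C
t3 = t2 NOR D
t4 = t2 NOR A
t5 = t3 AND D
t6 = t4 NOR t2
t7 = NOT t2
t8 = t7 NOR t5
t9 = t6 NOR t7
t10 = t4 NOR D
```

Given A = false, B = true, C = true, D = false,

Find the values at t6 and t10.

t6 = false, t10 = false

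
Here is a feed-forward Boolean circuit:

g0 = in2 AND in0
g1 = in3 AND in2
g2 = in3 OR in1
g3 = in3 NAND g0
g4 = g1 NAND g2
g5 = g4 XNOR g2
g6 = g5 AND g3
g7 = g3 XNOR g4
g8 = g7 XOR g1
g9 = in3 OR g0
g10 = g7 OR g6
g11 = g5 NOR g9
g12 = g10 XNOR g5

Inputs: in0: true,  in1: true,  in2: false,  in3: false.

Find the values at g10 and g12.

g10 = true, g12 = true

g0 = in2 AND in0 = false AND true = false
g1 = in3 AND in2 = false AND false = false
g2 = in3 OR in1 = false OR true = true
g3 = in3 NAND g0 = false NAND false = true
g4 = g1 NAND g2 = false NAND true = true
g5 = g4 XNOR g2 = true XNOR true = true
g6 = g5 AND g3 = true AND true = true
g7 = g3 XNOR g4 = true XNOR true = true
g10 = g7 OR g6 = true OR true = true
g12 = g10 XNOR g5 = true XNOR true = true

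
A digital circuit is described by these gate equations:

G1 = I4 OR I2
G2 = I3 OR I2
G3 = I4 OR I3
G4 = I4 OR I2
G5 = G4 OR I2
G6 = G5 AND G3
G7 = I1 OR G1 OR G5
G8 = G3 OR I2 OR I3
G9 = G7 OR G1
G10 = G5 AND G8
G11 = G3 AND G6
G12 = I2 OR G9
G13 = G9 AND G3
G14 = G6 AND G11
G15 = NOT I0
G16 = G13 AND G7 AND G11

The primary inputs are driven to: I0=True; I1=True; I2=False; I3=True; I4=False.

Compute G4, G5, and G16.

G4 = False; G5 = False; G16 = False

G1 = I4 OR I2 = False OR False = False
G3 = I4 OR I3 = False OR True = True
G4 = I4 OR I2 = False OR False = False
G5 = G4 OR I2 = False OR False = False
G6 = G5 AND G3 = False AND True = False
G7 = I1 OR G1 OR G5 = True OR False OR False = True
G9 = G7 OR G1 = True OR False = True
G11 = G3 AND G6 = True AND False = False
G13 = G9 AND G3 = True AND True = True
G16 = G13 AND G7 AND G11 = True AND True AND False = False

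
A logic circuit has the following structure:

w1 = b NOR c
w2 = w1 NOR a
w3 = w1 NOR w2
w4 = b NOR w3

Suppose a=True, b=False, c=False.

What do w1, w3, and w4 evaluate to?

w1 = True; w3 = False; w4 = True

w1 = b NOR c = False NOR False = True
w2 = w1 NOR a = True NOR True = False
w3 = w1 NOR w2 = True NOR False = False
w4 = b NOR w3 = False NOR False = True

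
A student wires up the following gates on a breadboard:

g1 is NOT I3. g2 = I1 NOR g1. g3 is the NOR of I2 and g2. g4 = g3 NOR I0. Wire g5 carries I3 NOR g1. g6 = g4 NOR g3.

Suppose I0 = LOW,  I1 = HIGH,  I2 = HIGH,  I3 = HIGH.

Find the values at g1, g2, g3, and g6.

g1 = LOW, g2 = LOW, g3 = LOW, g6 = LOW

g1 = NOT I3 = NOT HIGH = LOW
g2 = I1 NOR g1 = HIGH NOR LOW = LOW
g3 = I2 NOR g2 = HIGH NOR LOW = LOW
g4 = g3 NOR I0 = LOW NOR LOW = HIGH
g6 = g4 NOR g3 = HIGH NOR LOW = LOW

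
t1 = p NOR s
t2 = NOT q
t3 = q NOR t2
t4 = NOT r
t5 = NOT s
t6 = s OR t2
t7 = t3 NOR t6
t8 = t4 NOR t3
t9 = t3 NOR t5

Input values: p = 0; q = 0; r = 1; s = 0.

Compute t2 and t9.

t2 = NOT q = NOT 0 = 1
t3 = q NOR t2 = 0 NOR 1 = 0
t5 = NOT s = NOT 0 = 1
t9 = t3 NOR t5 = 0 NOR 1 = 0

t2 = 1; t9 = 0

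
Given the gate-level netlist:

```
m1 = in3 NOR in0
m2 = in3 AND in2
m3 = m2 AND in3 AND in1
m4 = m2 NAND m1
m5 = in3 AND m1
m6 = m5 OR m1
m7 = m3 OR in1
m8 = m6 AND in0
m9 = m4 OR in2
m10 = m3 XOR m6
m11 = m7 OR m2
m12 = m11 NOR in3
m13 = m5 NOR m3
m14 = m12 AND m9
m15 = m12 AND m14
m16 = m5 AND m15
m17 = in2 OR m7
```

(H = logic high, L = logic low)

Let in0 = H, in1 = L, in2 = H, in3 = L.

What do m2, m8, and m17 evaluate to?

m2 = L, m8 = L, m17 = H

m1 = in3 NOR in0 = L NOR H = L
m2 = in3 AND in2 = L AND H = L
m3 = m2 AND in3 AND in1 = L AND L AND L = L
m5 = in3 AND m1 = L AND L = L
m6 = m5 OR m1 = L OR L = L
m7 = m3 OR in1 = L OR L = L
m8 = m6 AND in0 = L AND H = L
m17 = in2 OR m7 = H OR L = H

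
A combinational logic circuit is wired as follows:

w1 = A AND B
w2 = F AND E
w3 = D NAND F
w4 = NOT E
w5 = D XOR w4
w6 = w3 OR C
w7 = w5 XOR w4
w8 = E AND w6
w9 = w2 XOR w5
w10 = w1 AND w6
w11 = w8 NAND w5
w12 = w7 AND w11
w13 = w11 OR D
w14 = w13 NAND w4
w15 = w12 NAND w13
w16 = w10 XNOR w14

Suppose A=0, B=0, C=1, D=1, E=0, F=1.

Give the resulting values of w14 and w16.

w1 = A AND B = 0 AND 0 = 0
w3 = D NAND F = 1 NAND 1 = 0
w4 = NOT E = NOT 0 = 1
w5 = D XOR w4 = 1 XOR 1 = 0
w6 = w3 OR C = 0 OR 1 = 1
w8 = E AND w6 = 0 AND 1 = 0
w10 = w1 AND w6 = 0 AND 1 = 0
w11 = w8 NAND w5 = 0 NAND 0 = 1
w13 = w11 OR D = 1 OR 1 = 1
w14 = w13 NAND w4 = 1 NAND 1 = 0
w16 = w10 XNOR w14 = 0 XNOR 0 = 1

w14 = 0; w16 = 1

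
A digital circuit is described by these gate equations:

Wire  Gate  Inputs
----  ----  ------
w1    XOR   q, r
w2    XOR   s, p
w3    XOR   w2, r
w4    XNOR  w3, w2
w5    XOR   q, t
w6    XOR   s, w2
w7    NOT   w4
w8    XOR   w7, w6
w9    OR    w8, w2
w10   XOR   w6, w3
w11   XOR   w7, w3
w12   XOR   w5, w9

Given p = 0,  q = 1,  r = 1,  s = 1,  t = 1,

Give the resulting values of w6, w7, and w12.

w2 = s XOR p = 1 XOR 0 = 1
w3 = w2 XOR r = 1 XOR 1 = 0
w4 = w3 XNOR w2 = 0 XNOR 1 = 0
w5 = q XOR t = 1 XOR 1 = 0
w6 = s XOR w2 = 1 XOR 1 = 0
w7 = NOT w4 = NOT 0 = 1
w8 = w7 XOR w6 = 1 XOR 0 = 1
w9 = w8 OR w2 = 1 OR 1 = 1
w12 = w5 XOR w9 = 0 XOR 1 = 1

w6 = 0, w7 = 1, w12 = 1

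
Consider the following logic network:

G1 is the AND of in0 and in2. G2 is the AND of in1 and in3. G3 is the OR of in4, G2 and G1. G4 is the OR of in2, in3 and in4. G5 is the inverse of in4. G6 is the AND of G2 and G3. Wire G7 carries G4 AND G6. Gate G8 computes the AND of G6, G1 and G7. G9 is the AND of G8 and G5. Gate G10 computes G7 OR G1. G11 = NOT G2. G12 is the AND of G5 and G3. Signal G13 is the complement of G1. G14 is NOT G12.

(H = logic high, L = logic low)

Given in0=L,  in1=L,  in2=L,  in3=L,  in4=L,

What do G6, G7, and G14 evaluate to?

G6 = L, G7 = L, G14 = H

G1 = in0 AND in2 = L AND L = L
G2 = in1 AND in3 = L AND L = L
G3 = in4 OR G2 OR G1 = L OR L OR L = L
G4 = in2 OR in3 OR in4 = L OR L OR L = L
G5 = NOT in4 = NOT L = H
G6 = G2 AND G3 = L AND L = L
G7 = G4 AND G6 = L AND L = L
G12 = G5 AND G3 = H AND L = L
G14 = NOT G12 = NOT L = H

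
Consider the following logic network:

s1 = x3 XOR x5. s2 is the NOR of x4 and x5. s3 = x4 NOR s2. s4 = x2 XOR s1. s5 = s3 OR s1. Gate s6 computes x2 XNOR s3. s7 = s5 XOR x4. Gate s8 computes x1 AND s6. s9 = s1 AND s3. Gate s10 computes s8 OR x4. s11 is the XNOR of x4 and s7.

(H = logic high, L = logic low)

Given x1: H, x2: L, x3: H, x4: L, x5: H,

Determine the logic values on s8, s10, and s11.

s1 = x3 XOR x5 = H XOR H = L
s2 = x4 NOR x5 = L NOR H = L
s3 = x4 NOR s2 = L NOR L = H
s5 = s3 OR s1 = H OR L = H
s6 = x2 XNOR s3 = L XNOR H = L
s7 = s5 XOR x4 = H XOR L = H
s8 = x1 AND s6 = H AND L = L
s10 = s8 OR x4 = L OR L = L
s11 = x4 XNOR s7 = L XNOR H = L

s8 = L; s10 = L; s11 = L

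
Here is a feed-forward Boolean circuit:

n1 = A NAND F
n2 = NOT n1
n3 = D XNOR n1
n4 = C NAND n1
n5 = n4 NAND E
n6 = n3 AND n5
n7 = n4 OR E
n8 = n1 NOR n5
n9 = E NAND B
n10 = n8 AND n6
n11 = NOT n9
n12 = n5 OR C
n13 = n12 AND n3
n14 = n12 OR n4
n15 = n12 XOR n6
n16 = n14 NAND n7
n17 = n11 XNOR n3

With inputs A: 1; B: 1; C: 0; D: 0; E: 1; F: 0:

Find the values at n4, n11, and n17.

n4 = 1; n11 = 1; n17 = 0

n1 = A NAND F = 1 NAND 0 = 1
n3 = D XNOR n1 = 0 XNOR 1 = 0
n4 = C NAND n1 = 0 NAND 1 = 1
n9 = E NAND B = 1 NAND 1 = 0
n11 = NOT n9 = NOT 0 = 1
n17 = n11 XNOR n3 = 1 XNOR 0 = 0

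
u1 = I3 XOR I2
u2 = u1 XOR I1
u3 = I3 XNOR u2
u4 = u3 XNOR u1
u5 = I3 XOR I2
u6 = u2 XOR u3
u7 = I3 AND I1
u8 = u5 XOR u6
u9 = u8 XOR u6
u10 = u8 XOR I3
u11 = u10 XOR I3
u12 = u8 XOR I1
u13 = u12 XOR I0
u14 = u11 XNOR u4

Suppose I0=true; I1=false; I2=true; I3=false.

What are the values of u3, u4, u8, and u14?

u3 = false  u4 = false  u8 = false  u14 = true

u1 = I3 XOR I2 = false XOR true = true
u2 = u1 XOR I1 = true XOR false = true
u3 = I3 XNOR u2 = false XNOR true = false
u4 = u3 XNOR u1 = false XNOR true = false
u5 = I3 XOR I2 = false XOR true = true
u6 = u2 XOR u3 = true XOR false = true
u8 = u5 XOR u6 = true XOR true = false
u10 = u8 XOR I3 = false XOR false = false
u11 = u10 XOR I3 = false XOR false = false
u14 = u11 XNOR u4 = false XNOR false = true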